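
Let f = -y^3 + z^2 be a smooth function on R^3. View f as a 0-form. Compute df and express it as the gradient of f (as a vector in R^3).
df = (0) dx + (-3*y^2) dy + (2*z) dz; grad f = (0, -3*y^2, 2*z)

For a 0-form f, d f = (∂f/∂x) dx + (∂f/∂y) dy + (∂f/∂z) dz. The components of the vector representation are exactly the entries of grad f in Cartesian coordinates:
  ∂f/∂x = 0
  ∂f/∂y = -3*y^2
  ∂f/∂z = 2*z.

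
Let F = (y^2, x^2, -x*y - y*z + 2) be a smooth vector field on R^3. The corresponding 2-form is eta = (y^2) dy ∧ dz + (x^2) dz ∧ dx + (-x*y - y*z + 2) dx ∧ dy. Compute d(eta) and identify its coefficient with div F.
d(eta) = (-y) dx ∧ dy ∧ dz; div F = -y

For a 2-form in R^3 of the form above, applying d gives a 3-form with coefficient ∂P/∂x + ∂Q/∂y + ∂R/∂z:
  ∂P/∂x = 0
  ∂Q/∂y = 0
  ∂R/∂z = -y
Sum = -y, which is exactly div F.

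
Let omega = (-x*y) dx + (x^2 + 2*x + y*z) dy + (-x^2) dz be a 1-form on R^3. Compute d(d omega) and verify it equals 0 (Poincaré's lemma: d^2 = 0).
d(d omega) = 0

Step 1: d omega = sum_{i<j} (∂f_j/∂x_i - ∂f_i/∂x_j) dx_i ∧ dx_j:
  coeff of dx ∧ dy: 3*x + 2
  coeff of dx ∧ dz: -2*x
  coeff of dy ∧ dz: -y
Step 2: Apply d again to each 2-form coefficient. The only possible 3-form in R^3 is dx ∧ dy ∧ dz, with coefficient
  ∂(coeff of dy∧dz)/∂x - ∂(coeff of dx∧dz)/∂y + ∂(coeff of dx∧dy)/∂z
  = ∂/∂x (-y) - ∂/∂y (-2*x) + ∂/∂z (3*x + 2).
Each of these terms simplifies to sums of mixed partials that cancel in pairs. The result is 0 (by equality of mixed partials for smooth functions — Schwarz / Clairaut).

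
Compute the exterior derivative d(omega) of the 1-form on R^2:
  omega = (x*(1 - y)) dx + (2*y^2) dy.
d(omega) = (x) dx ∧ dy

For a 1-form omega = sum_i f_i dx_i, the exterior derivative is
  d(omega) = sum_{i < j} (∂f_j/∂x_i - ∂f_i/∂x_j) dx_i ∧ dx_j.
  coefficient of dx ∧ dy: ∂f_2/∂x - ∂f_1/∂y = ∂(2*y^2)/∂x - ∂(x*(1 - y))/∂y = x
Assembling: d(omega) = (x) dx ∧ dy.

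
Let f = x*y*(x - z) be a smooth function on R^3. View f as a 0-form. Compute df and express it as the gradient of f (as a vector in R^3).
df = (y*(2*x - z)) dx + (x*(x - z)) dy + (-x*y) dz; grad f = (y*(2*x - z), x*(x - z), -x*y)

For a 0-form f, d f = (∂f/∂x) dx + (∂f/∂y) dy + (∂f/∂z) dz. The components of the vector representation are exactly the entries of grad f in Cartesian coordinates:
  ∂f/∂x = y*(2*x - z)
  ∂f/∂y = x*(x - z)
  ∂f/∂z = -x*y.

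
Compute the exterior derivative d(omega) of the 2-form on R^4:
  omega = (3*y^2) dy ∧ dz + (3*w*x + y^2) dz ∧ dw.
d(omega) = (3*w) dx ∧ dz ∧ dw + (2*y) dy ∧ dz ∧ dw

For a 2-form omega = sum_{i<j} g_{ij} dx_i ∧ dx_j, the exterior derivative is
  d(omega) = sum_{i<j} d(g_{ij}) ∧ dx_i ∧ dx_j = sum_{i<j, k} (∂g_{ij}/∂x_k) dx_k ∧ dx_i ∧ dx_j.
Expand each term, using dx_k ∧ dx_i ∧ dx_j = sgn(permutation) dx_{(a)} ∧ dx_{(b)} ∧ dx_{(c)} with (a < b < c) sorted:
  d(3*w*x + y^2) includes (∂/∂x)(3*w*x + y^2) dx = (3*w) dx, which multiplied by dz ∧ dw gives (3*w) dx ∧ dz ∧ dw
  d(3*w*x + y^2) includes (∂/∂y)(3*w*x + y^2) dy = (2*y) dy, which multiplied by dz ∧ dw gives (2*y) dy ∧ dz ∧ dw
Collecting like 3-forms: d(omega) = (3*w) dx ∧ dz ∧ dw + (2*y) dy ∧ dz ∧ dw.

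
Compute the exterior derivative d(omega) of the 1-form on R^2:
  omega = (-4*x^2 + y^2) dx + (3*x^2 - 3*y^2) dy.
d(omega) = (6*x - 2*y) dx ∧ dy

For a 1-form omega = sum_i f_i dx_i, the exterior derivative is
  d(omega) = sum_{i < j} (∂f_j/∂x_i - ∂f_i/∂x_j) dx_i ∧ dx_j.
  coefficient of dx ∧ dy: ∂f_2/∂x - ∂f_1/∂y = ∂(3*x^2 - 3*y^2)/∂x - ∂(-4*x^2 + y^2)/∂y = 6*x - 2*y
Assembling: d(omega) = (6*x - 2*y) dx ∧ dy.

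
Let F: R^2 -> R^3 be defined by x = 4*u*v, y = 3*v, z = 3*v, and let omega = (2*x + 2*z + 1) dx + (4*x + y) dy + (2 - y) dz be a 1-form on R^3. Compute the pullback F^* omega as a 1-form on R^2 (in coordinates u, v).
F^* omega = (4*v*(8*u*v + 6*v + 1)) du + (32*u^2*v + 72*u*v + 4*u + 6) dv

Using F^*(f dg) = (f ∘ F) d(g ∘ F), substitute each coordinate x_i by F_i(u, v) in f_i, and replace dx_i by d F_i = (∂F_i/∂u) du + (∂F_i/∂v) dv.
  For the x component: f_1(F) = 8*u*v + 6*v + 1; d F_1 = (4*v) du + (4*u) dv
  For the y component: f_2(F) = v*(16*u + 3); d F_2 = (0) du + (3) dv
  For the z component: f_3(F) = 2 - 3*v; d F_3 = (0) du + (3) dv
Combining and collecting du, dv coefficients:
  coeff of du: 4*v*(8*u*v + 6*v + 1)
  coeff of dv: 32*u^2*v + 72*u*v + 4*u + 6
F^* omega = (4*v*(8*u*v + 6*v + 1)) du + (32*u^2*v + 72*u*v + 4*u + 6) dv.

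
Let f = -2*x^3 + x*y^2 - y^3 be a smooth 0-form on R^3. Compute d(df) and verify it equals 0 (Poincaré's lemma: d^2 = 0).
d(df) = 0

Step 1: df = sum_i (∂f/∂x_i) dx_i = (-6*x^2 + y^2) dx + (y*(2*x - 3*y)) dy + (0) dz.
Step 2: Apply d again. Using the 1-form formula, the coefficient of dx ∧ dy in d(df) is ∂^2 f/∂x ∂y - ∂^2 f/∂y ∂x = (2*y) - (2*y) = 0 (equality of mixed partials for smooth f).
Similarly for dx ∧ dz and dy ∧ dz — all coefficients vanish. So d(df) = 0.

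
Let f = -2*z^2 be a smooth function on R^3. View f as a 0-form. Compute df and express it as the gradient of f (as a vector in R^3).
df = (0) dx + (0) dy + (-4*z) dz; grad f = (0, 0, -4*z)

For a 0-form f, d f = (∂f/∂x) dx + (∂f/∂y) dy + (∂f/∂z) dz. The components of the vector representation are exactly the entries of grad f in Cartesian coordinates:
  ∂f/∂x = 0
  ∂f/∂y = 0
  ∂f/∂z = -4*z.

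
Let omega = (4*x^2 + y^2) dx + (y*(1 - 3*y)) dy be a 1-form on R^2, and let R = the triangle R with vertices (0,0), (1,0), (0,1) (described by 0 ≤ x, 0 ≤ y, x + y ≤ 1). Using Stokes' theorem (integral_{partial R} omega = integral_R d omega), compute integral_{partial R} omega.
integral_(partial R) omega = -1/3

Stokes: integral_partial_R omega = integral_R d omega with d omega = (∂Q/∂x - ∂P/∂y) dx ∧ dy.
  ∂Q/∂x = 0
  ∂P/∂y = 2*y
  integrand = ∂Q/∂x - ∂P/∂y = -2*y.
Integrating over R: integral_0^1 integral_0^{1-x} (-2*y) dy dx = -1/3.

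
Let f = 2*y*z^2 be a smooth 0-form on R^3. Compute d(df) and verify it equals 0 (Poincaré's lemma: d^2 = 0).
d(df) = 0

Step 1: df = sum_i (∂f/∂x_i) dx_i = (0) dx + (2*z^2) dy + (4*y*z) dz.
Step 2: Apply d again. Using the 1-form formula, the coefficient of dx ∧ dy in d(df) is ∂^2 f/∂x ∂y - ∂^2 f/∂y ∂x = (0) - (0) = 0 (equality of mixed partials for smooth f).
Similarly for dx ∧ dz and dy ∧ dz — all coefficients vanish. So d(df) = 0.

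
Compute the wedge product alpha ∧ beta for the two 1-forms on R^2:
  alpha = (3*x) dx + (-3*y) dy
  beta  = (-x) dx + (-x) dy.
alpha ∧ beta = (-3*x*(x + y)) dx ∧ dy

Distribute the wedge, using dx_i ∧ dx_j = -dx_j ∧ dx_i and dx_i ∧ dx_i = 0. For each pair (i, j) with i < j, the coefficient of dx_i ∧ dx_j in alpha ∧ beta is (alpha_i * beta_j - alpha_j * beta_i). Collecting: alpha ∧ beta = (-3*x*(x + y)) dx ∧ dy.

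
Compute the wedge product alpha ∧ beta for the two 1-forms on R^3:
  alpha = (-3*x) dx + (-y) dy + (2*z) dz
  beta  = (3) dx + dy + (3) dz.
alpha ∧ beta = (-3*x + 3*y) dx ∧ dy + (-9*x - 6*z) dx ∧ dz + (-3*y - 2*z) dy ∧ dz

Distribute the wedge, using dx_i ∧ dx_j = -dx_j ∧ dx_i and dx_i ∧ dx_i = 0. For each pair (i, j) with i < j, the coefficient of dx_i ∧ dx_j in alpha ∧ beta is (alpha_i * beta_j - alpha_j * beta_i). Collecting: alpha ∧ beta = (-3*x + 3*y) dx ∧ dy + (-9*x - 6*z) dx ∧ dz + (-3*y - 2*z) dy ∧ dz.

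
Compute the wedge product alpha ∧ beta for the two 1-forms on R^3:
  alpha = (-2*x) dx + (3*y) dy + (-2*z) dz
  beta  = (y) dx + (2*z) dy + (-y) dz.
alpha ∧ beta = (-4*x*z - 3*y^2) dx ∧ dy + (2*y*(x + z)) dx ∧ dz + (-3*y^2 + 4*z^2) dy ∧ dz

Distribute the wedge, using dx_i ∧ dx_j = -dx_j ∧ dx_i and dx_i ∧ dx_i = 0. For each pair (i, j) with i < j, the coefficient of dx_i ∧ dx_j in alpha ∧ beta is (alpha_i * beta_j - alpha_j * beta_i). Collecting: alpha ∧ beta = (-4*x*z - 3*y^2) dx ∧ dy + (2*y*(x + z)) dx ∧ dz + (-3*y^2 + 4*z^2) dy ∧ dz.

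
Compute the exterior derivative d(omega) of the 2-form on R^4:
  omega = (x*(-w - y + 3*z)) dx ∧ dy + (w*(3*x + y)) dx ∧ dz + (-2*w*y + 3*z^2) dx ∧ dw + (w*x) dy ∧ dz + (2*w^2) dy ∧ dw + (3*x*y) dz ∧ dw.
d(omega) = (3*x) dx ∧ dy ∧ dz + (2*w - x) dx ∧ dy ∧ dw + (3*x + 4*y - 6*z) dx ∧ dz ∧ dw + (4*x) dy ∧ dz ∧ dw

For a 2-form omega = sum_{i<j} g_{ij} dx_i ∧ dx_j, the exterior derivative is
  d(omega) = sum_{i<j} d(g_{ij}) ∧ dx_i ∧ dx_j = sum_{i<j, k} (∂g_{ij}/∂x_k) dx_k ∧ dx_i ∧ dx_j.
Expand each term, using dx_k ∧ dx_i ∧ dx_j = sgn(permutation) dx_{(a)} ∧ dx_{(b)} ∧ dx_{(c)} with (a < b < c) sorted:
  d(x*(-w - y + 3*z)) includes (∂/∂z)(x*(-w - y + 3*z)) dz = (3*x) dz, which multiplied by dx ∧ dy gives (3*x) dx ∧ dy ∧ dz
  d(x*(-w - y + 3*z)) includes (∂/∂w)(x*(-w - y + 3*z)) dw = (-x) dw, which multiplied by dx ∧ dy gives (-x) dx ∧ dy ∧ dw
  d(w*(3*x + y)) includes (∂/∂y)(w*(3*x + y)) dy = (w) dy, which multiplied by dx ∧ dz gives (-w) dx ∧ dy ∧ dz
  d(w*(3*x + y)) includes (∂/∂w)(w*(3*x + y)) dw = (3*x + y) dw, which multiplied by dx ∧ dz gives (3*x + y) dx ∧ dz ∧ dw
  d(-2*w*y + 3*z^2) includes (∂/∂y)(-2*w*y + 3*z^2) dy = (-2*w) dy, which multiplied by dx ∧ dw gives (2*w) dx ∧ dy ∧ dw
  d(-2*w*y + 3*z^2) includes (∂/∂z)(-2*w*y + 3*z^2) dz = (6*z) dz, which multiplied by dx ∧ dw gives (-6*z) dx ∧ dz ∧ dw
  d(w*x) includes (∂/∂x)(w*x) dx = (w) dx, which multiplied by dy ∧ dz gives (w) dx ∧ dy ∧ dz
  d(w*x) includes (∂/∂w)(w*x) dw = (x) dw, which multiplied by dy ∧ dz gives (x) dy ∧ dz ∧ dw
  d(3*x*y) includes (∂/∂x)(3*x*y) dx = (3*y) dx, which multiplied by dz ∧ dw gives (3*y) dx ∧ dz ∧ dw
  d(3*x*y) includes (∂/∂y)(3*x*y) dy = (3*x) dy, which multiplied by dz ∧ dw gives (3*x) dy ∧ dz ∧ dw
Collecting like 3-forms: d(omega) = (3*x) dx ∧ dy ∧ dz + (2*w - x) dx ∧ dy ∧ dw + (3*x + 4*y - 6*z) dx ∧ dz ∧ dw + (4*x) dy ∧ dz ∧ dw.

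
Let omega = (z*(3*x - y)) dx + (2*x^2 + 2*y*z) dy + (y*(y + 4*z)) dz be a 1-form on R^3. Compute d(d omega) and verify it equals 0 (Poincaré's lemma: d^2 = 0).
d(d omega) = 0

Step 1: d omega = sum_{i<j} (∂f_j/∂x_i - ∂f_i/∂x_j) dx_i ∧ dx_j:
  coeff of dx ∧ dy: 4*x + z
  coeff of dx ∧ dz: -3*x + y
  coeff of dy ∧ dz: 4*z
Step 2: Apply d again to each 2-form coefficient. The only possible 3-form in R^3 is dx ∧ dy ∧ dz, with coefficient
  ∂(coeff of dy∧dz)/∂x - ∂(coeff of dx∧dz)/∂y + ∂(coeff of dx∧dy)/∂z
  = ∂/∂x (4*z) - ∂/∂y (-3*x + y) + ∂/∂z (4*x + z).
Each of these terms simplifies to sums of mixed partials that cancel in pairs. The result is 0 (by equality of mixed partials for smooth functions — Schwarz / Clairaut).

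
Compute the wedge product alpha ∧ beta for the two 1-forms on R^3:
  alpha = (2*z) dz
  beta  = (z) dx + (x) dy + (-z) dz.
alpha ∧ beta = (-2*z^2) dx ∧ dz + (-2*x*z) dy ∧ dz

Distribute the wedge, using dx_i ∧ dx_j = -dx_j ∧ dx_i and dx_i ∧ dx_i = 0. For each pair (i, j) with i < j, the coefficient of dx_i ∧ dx_j in alpha ∧ beta is (alpha_i * beta_j - alpha_j * beta_i). Collecting: alpha ∧ beta = (-2*z^2) dx ∧ dz + (-2*x*z) dy ∧ dz.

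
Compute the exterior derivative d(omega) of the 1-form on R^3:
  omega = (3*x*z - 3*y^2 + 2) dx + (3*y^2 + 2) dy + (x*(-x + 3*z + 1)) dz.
d(omega) = (6*y) dx ∧ dy + (-5*x + 3*z + 1) dx ∧ dz

For a 1-form omega = sum_i f_i dx_i, the exterior derivative is
  d(omega) = sum_{i < j} (∂f_j/∂x_i - ∂f_i/∂x_j) dx_i ∧ dx_j.
  coefficient of dx ∧ dy: ∂f_2/∂x - ∂f_1/∂y = ∂(3*y^2 + 2)/∂x - ∂(3*x*z - 3*y^2 + 2)/∂y = 6*y
  coefficient of dx ∧ dz: ∂f_3/∂x - ∂f_1/∂z = ∂(x*(-x + 3*z + 1))/∂x - ∂(3*x*z - 3*y^2 + 2)/∂z = -5*x + 3*z + 1
Assembling: d(omega) = (6*y) dx ∧ dy + (-5*x + 3*z + 1) dx ∧ dz.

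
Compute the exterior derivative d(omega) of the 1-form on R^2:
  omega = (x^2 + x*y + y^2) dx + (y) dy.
d(omega) = (-x - 2*y) dx ∧ dy

For a 1-form omega = sum_i f_i dx_i, the exterior derivative is
  d(omega) = sum_{i < j} (∂f_j/∂x_i - ∂f_i/∂x_j) dx_i ∧ dx_j.
  coefficient of dx ∧ dy: ∂f_2/∂x - ∂f_1/∂y = ∂(y)/∂x - ∂(x^2 + x*y + y^2)/∂y = -x - 2*y
Assembling: d(omega) = (-x - 2*y) dx ∧ dy.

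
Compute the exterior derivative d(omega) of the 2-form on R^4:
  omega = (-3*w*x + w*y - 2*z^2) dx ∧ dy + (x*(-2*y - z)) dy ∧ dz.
d(omega) = (-2*y - 5*z) dx ∧ dy ∧ dz + (-3*x + y) dx ∧ dy ∧ dw

For a 2-form omega = sum_{i<j} g_{ij} dx_i ∧ dx_j, the exterior derivative is
  d(omega) = sum_{i<j} d(g_{ij}) ∧ dx_i ∧ dx_j = sum_{i<j, k} (∂g_{ij}/∂x_k) dx_k ∧ dx_i ∧ dx_j.
Expand each term, using dx_k ∧ dx_i ∧ dx_j = sgn(permutation) dx_{(a)} ∧ dx_{(b)} ∧ dx_{(c)} with (a < b < c) sorted:
  d(-3*w*x + w*y - 2*z^2) includes (∂/∂z)(-3*w*x + w*y - 2*z^2) dz = (-4*z) dz, which multiplied by dx ∧ dy gives (-4*z) dx ∧ dy ∧ dz
  d(-3*w*x + w*y - 2*z^2) includes (∂/∂w)(-3*w*x + w*y - 2*z^2) dw = (-3*x + y) dw, which multiplied by dx ∧ dy gives (-3*x + y) dx ∧ dy ∧ dw
  d(x*(-2*y - z)) includes (∂/∂x)(x*(-2*y - z)) dx = (-2*y - z) dx, which multiplied by dy ∧ dz gives (-2*y - z) dx ∧ dy ∧ dz
Collecting like 3-forms: d(omega) = (-2*y - 5*z) dx ∧ dy ∧ dz + (-3*x + y) dx ∧ dy ∧ dw.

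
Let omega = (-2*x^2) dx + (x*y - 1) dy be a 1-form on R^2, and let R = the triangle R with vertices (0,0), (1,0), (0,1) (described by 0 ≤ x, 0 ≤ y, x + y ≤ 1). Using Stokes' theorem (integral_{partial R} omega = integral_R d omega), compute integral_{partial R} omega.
integral_(partial R) omega = 1/6

Stokes: integral_partial_R omega = integral_R d omega with d omega = (∂Q/∂x - ∂P/∂y) dx ∧ dy.
  ∂Q/∂x = y
  ∂P/∂y = 0
  integrand = ∂Q/∂x - ∂P/∂y = y.
Integrating over R: integral_0^1 integral_0^{1-x} (y) dy dx = 1/6.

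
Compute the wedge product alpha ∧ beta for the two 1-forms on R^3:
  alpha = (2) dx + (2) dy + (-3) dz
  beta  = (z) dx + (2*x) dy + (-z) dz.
alpha ∧ beta = (4*x - 2*z) dx ∧ dy + (z) dx ∧ dz + (6*x - 2*z) dy ∧ dz

Distribute the wedge, using dx_i ∧ dx_j = -dx_j ∧ dx_i and dx_i ∧ dx_i = 0. For each pair (i, j) with i < j, the coefficient of dx_i ∧ dx_j in alpha ∧ beta is (alpha_i * beta_j - alpha_j * beta_i). Collecting: alpha ∧ beta = (4*x - 2*z) dx ∧ dy + (z) dx ∧ dz + (6*x - 2*z) dy ∧ dz.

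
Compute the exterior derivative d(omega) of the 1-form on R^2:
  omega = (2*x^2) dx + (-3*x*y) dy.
d(omega) = (-3*y) dx ∧ dy

For a 1-form omega = sum_i f_i dx_i, the exterior derivative is
  d(omega) = sum_{i < j} (∂f_j/∂x_i - ∂f_i/∂x_j) dx_i ∧ dx_j.
  coefficient of dx ∧ dy: ∂f_2/∂x - ∂f_1/∂y = ∂(-3*x*y)/∂x - ∂(2*x^2)/∂y = -3*y
Assembling: d(omega) = (-3*y) dx ∧ dy.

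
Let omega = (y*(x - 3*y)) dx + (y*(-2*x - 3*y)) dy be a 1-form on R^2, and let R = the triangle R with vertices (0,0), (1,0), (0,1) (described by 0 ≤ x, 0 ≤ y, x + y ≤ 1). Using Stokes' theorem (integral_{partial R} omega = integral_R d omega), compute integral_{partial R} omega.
integral_(partial R) omega = 1/2

Stokes: integral_partial_R omega = integral_R d omega with d omega = (∂Q/∂x - ∂P/∂y) dx ∧ dy.
  ∂Q/∂x = -2*y
  ∂P/∂y = x - 6*y
  integrand = ∂Q/∂x - ∂P/∂y = -x + 4*y.
Integrating over R: integral_0^1 integral_0^{1-x} (-x + 4*y) dy dx = 1/2.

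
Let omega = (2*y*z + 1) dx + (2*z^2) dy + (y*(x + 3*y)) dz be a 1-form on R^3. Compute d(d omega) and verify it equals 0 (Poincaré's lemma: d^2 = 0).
d(d omega) = 0

Step 1: d omega = sum_{i<j} (∂f_j/∂x_i - ∂f_i/∂x_j) dx_i ∧ dx_j:
  coeff of dx ∧ dy: -2*z
  coeff of dx ∧ dz: -y
  coeff of dy ∧ dz: x + 6*y - 4*z
Step 2: Apply d again to each 2-form coefficient. The only possible 3-form in R^3 is dx ∧ dy ∧ dz, with coefficient
  ∂(coeff of dy∧dz)/∂x - ∂(coeff of dx∧dz)/∂y + ∂(coeff of dx∧dy)/∂z
  = ∂/∂x (x + 6*y - 4*z) - ∂/∂y (-y) + ∂/∂z (-2*z).
Each of these terms simplifies to sums of mixed partials that cancel in pairs. The result is 0 (by equality of mixed partials for smooth functions — Schwarz / Clairaut).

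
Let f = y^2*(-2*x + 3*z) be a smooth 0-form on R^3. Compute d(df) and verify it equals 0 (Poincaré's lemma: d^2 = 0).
d(df) = 0

Step 1: df = sum_i (∂f/∂x_i) dx_i = (-2*y^2) dx + (2*y*(-2*x + 3*z)) dy + (3*y^2) dz.
Step 2: Apply d again. Using the 1-form formula, the coefficient of dx ∧ dy in d(df) is ∂^2 f/∂x ∂y - ∂^2 f/∂y ∂x = (-4*y) - (-4*y) = 0 (equality of mixed partials for smooth f).
Similarly for dx ∧ dz and dy ∧ dz — all coefficients vanish. So d(df) = 0.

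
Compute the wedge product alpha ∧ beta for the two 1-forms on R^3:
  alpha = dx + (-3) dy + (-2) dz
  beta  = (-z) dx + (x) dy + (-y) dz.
alpha ∧ beta = (x - 3*z) dx ∧ dy + (-y - 2*z) dx ∧ dz + (2*x + 3*y) dy ∧ dz

Distribute the wedge, using dx_i ∧ dx_j = -dx_j ∧ dx_i and dx_i ∧ dx_i = 0. For each pair (i, j) with i < j, the coefficient of dx_i ∧ dx_j in alpha ∧ beta is (alpha_i * beta_j - alpha_j * beta_i). Collecting: alpha ∧ beta = (x - 3*z) dx ∧ dy + (-y - 2*z) dx ∧ dz + (2*x + 3*y) dy ∧ dz.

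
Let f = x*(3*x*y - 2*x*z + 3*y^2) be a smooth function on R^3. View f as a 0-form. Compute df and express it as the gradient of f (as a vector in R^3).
df = (6*x*y - 4*x*z + 3*y^2) dx + (3*x*(x + 2*y)) dy + (-2*x^2) dz; grad f = (6*x*y - 4*x*z + 3*y^2, 3*x*(x + 2*y), -2*x^2)

For a 0-form f, d f = (∂f/∂x) dx + (∂f/∂y) dy + (∂f/∂z) dz. The components of the vector representation are exactly the entries of grad f in Cartesian coordinates:
  ∂f/∂x = 6*x*y - 4*x*z + 3*y^2
  ∂f/∂y = 3*x*(x + 2*y)
  ∂f/∂z = -2*x^2.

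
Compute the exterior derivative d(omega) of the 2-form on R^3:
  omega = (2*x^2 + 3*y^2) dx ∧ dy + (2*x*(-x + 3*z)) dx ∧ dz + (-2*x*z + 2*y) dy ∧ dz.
d(omega) = (-2*z) dx ∧ dy ∧ dz

For a 2-form omega = sum_{i<j} g_{ij} dx_i ∧ dx_j, the exterior derivative is
  d(omega) = sum_{i<j} d(g_{ij}) ∧ dx_i ∧ dx_j = sum_{i<j, k} (∂g_{ij}/∂x_k) dx_k ∧ dx_i ∧ dx_j.
Expand each term, using dx_k ∧ dx_i ∧ dx_j = sgn(permutation) dx_{(a)} ∧ dx_{(b)} ∧ dx_{(c)} with (a < b < c) sorted:
  d(-2*x*z + 2*y) includes (∂/∂x)(-2*x*z + 2*y) dx = (-2*z) dx, which multiplied by dy ∧ dz gives (-2*z) dx ∧ dy ∧ dz
Collecting like 3-forms: d(omega) = (-2*z) dx ∧ dy ∧ dz.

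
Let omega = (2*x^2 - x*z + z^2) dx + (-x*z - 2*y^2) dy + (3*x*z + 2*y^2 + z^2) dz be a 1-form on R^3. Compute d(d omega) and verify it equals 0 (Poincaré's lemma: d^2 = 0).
d(d omega) = 0

Step 1: d omega = sum_{i<j} (∂f_j/∂x_i - ∂f_i/∂x_j) dx_i ∧ dx_j:
  coeff of dx ∧ dy: -z
  coeff of dx ∧ dz: x + z
  coeff of dy ∧ dz: x + 4*y
Step 2: Apply d again to each 2-form coefficient. The only possible 3-form in R^3 is dx ∧ dy ∧ dz, with coefficient
  ∂(coeff of dy∧dz)/∂x - ∂(coeff of dx∧dz)/∂y + ∂(coeff of dx∧dy)/∂z
  = ∂/∂x (x + 4*y) - ∂/∂y (x + z) + ∂/∂z (-z).
Each of these terms simplifies to sums of mixed partials that cancel in pairs. The result is 0 (by equality of mixed partials for smooth functions — Schwarz / Clairaut).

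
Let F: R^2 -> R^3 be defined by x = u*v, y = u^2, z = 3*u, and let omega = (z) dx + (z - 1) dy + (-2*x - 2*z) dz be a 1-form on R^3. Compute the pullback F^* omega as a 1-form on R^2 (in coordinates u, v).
F^* omega = (u*(6*u - 3*v - 20)) du + (3*u^2) dv

Using F^*(f dg) = (f ∘ F) d(g ∘ F), substitute each coordinate x_i by F_i(u, v) in f_i, and replace dx_i by d F_i = (∂F_i/∂u) du + (∂F_i/∂v) dv.
  For the x component: f_1(F) = 3*u; d F_1 = (v) du + (u) dv
  For the y component: f_2(F) = 3*u - 1; d F_2 = (2*u) du + (0) dv
  For the z component: f_3(F) = 2*u*(-v - 3); d F_3 = (3) du + (0) dv
Combining and collecting du, dv coefficients:
  coeff of du: u*(6*u - 3*v - 20)
  coeff of dv: 3*u^2
F^* omega = (u*(6*u - 3*v - 20)) du + (3*u^2) dv.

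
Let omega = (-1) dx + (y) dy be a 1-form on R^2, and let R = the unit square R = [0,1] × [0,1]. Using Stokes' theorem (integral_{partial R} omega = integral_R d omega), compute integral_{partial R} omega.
integral_(partial R) omega = 0

Stokes: integral_partial_R omega = integral_R d omega with d omega = (∂Q/∂x - ∂P/∂y) dx ∧ dy.
  ∂Q/∂x = 0
  ∂P/∂y = 0
  integrand = ∂Q/∂x - ∂P/∂y = 0.
Integrating over R: integral_0^1 integral_0^1 (0) dx dy = 0.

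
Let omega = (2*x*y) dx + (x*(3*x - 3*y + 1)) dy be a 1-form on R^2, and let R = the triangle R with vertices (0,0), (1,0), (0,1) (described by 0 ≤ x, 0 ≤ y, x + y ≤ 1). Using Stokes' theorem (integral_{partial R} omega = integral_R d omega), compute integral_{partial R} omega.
integral_(partial R) omega = 2/3

Stokes: integral_partial_R omega = integral_R d omega with d omega = (∂Q/∂x - ∂P/∂y) dx ∧ dy.
  ∂Q/∂x = 6*x - 3*y + 1
  ∂P/∂y = 2*x
  integrand = ∂Q/∂x - ∂P/∂y = 4*x - 3*y + 1.
Integrating over R: integral_0^1 integral_0^{1-x} (4*x - 3*y + 1) dy dx = 2/3.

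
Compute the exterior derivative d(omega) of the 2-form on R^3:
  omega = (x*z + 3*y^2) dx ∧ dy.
d(omega) = (x) dx ∧ dy ∧ dz

For a 2-form omega = sum_{i<j} g_{ij} dx_i ∧ dx_j, the exterior derivative is
  d(omega) = sum_{i<j} d(g_{ij}) ∧ dx_i ∧ dx_j = sum_{i<j, k} (∂g_{ij}/∂x_k) dx_k ∧ dx_i ∧ dx_j.
Expand each term, using dx_k ∧ dx_i ∧ dx_j = sgn(permutation) dx_{(a)} ∧ dx_{(b)} ∧ dx_{(c)} with (a < b < c) sorted:
  d(x*z + 3*y^2) includes (∂/∂z)(x*z + 3*y^2) dz = (x) dz, which multiplied by dx ∧ dy gives (x) dx ∧ dy ∧ dz
Collecting like 3-forms: d(omega) = (x) dx ∧ dy ∧ dz.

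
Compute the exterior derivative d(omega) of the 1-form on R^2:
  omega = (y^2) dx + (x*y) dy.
d(omega) = (-y) dx ∧ dy

For a 1-form omega = sum_i f_i dx_i, the exterior derivative is
  d(omega) = sum_{i < j} (∂f_j/∂x_i - ∂f_i/∂x_j) dx_i ∧ dx_j.
  coefficient of dx ∧ dy: ∂f_2/∂x - ∂f_1/∂y = ∂(x*y)/∂x - ∂(y^2)/∂y = -y
Assembling: d(omega) = (-y) dx ∧ dy.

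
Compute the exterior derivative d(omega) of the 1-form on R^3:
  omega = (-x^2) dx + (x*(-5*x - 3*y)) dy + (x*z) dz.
d(omega) = (-10*x - 3*y) dx ∧ dy + (z) dx ∧ dz

For a 1-form omega = sum_i f_i dx_i, the exterior derivative is
  d(omega) = sum_{i < j} (∂f_j/∂x_i - ∂f_i/∂x_j) dx_i ∧ dx_j.
  coefficient of dx ∧ dy: ∂f_2/∂x - ∂f_1/∂y = ∂(x*(-5*x - 3*y))/∂x - ∂(-x^2)/∂y = -10*x - 3*y
  coefficient of dx ∧ dz: ∂f_3/∂x - ∂f_1/∂z = ∂(x*z)/∂x - ∂(-x^2)/∂z = z
Assembling: d(omega) = (-10*x - 3*y) dx ∧ dy + (z) dx ∧ dz.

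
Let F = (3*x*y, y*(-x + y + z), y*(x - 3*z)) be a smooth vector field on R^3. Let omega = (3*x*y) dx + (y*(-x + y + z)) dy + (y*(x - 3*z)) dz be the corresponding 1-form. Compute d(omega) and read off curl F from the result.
d(omega) = (x - y - 3*z) dy ∧ dz + (-y) dz ∧ dx + (-3*x - y) dx ∧ dy; curl F = (x - y - 3*z, -y, -3*x - y)

d omega = sum_{i<j} (∂f_j/∂x_i - ∂f_i/∂x_j) dx_i ∧ dx_j. Under the identification (dy ∧ dz, dz ∧ dx, dx ∧ dy) ↔ (e_x, e_y, e_z), the coefficients are exactly the components of curl F. Compute:
  ∂R/∂y - ∂Q/∂z = (x - 3*z) - (y) = x - y - 3*z
  ∂P/∂z - ∂R/∂x = (0) - (y) = -y
  ∂Q/∂x - ∂P/∂y = (-y) - (3*x) = -3*x - y.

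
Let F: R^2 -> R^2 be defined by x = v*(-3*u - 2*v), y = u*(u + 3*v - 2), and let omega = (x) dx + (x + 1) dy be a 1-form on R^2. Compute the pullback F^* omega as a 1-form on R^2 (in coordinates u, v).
F^* omega = (-6*u^2*v - 4*u*v^2 + 6*u*v + 2*u + 4*v^2 + 3*v - 2) du + (12*u*v^2 + 3*u + 8*v^3) dv

Using F^*(f dg) = (f ∘ F) d(g ∘ F), substitute each coordinate x_i by F_i(u, v) in f_i, and replace dx_i by d F_i = (∂F_i/∂u) du + (∂F_i/∂v) dv.
  For the x component: f_1(F) = v*(-3*u - 2*v); d F_1 = (-3*v) du + (-3*u - 4*v) dv
  For the y component: f_2(F) = -3*u*v - 2*v^2 + 1; d F_2 = (2*u + 3*v - 2) du + (3*u) dv
Combining and collecting du, dv coefficients:
  coeff of du: -6*u^2*v - 4*u*v^2 + 6*u*v + 2*u + 4*v^2 + 3*v - 2
  coeff of dv: 12*u*v^2 + 3*u + 8*v^3
F^* omega = (-6*u^2*v - 4*u*v^2 + 6*u*v + 2*u + 4*v^2 + 3*v - 2) du + (12*u*v^2 + 3*u + 8*v^3) dv.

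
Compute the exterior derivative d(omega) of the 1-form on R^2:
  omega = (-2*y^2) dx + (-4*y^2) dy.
d(omega) = (4*y) dx ∧ dy

For a 1-form omega = sum_i f_i dx_i, the exterior derivative is
  d(omega) = sum_{i < j} (∂f_j/∂x_i - ∂f_i/∂x_j) dx_i ∧ dx_j.
  coefficient of dx ∧ dy: ∂f_2/∂x - ∂f_1/∂y = ∂(-4*y^2)/∂x - ∂(-2*y^2)/∂y = 4*y
Assembling: d(omega) = (4*y) dx ∧ dy.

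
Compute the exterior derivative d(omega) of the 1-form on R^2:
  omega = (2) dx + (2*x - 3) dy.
d(omega) = (2) dx ∧ dy

For a 1-form omega = sum_i f_i dx_i, the exterior derivative is
  d(omega) = sum_{i < j} (∂f_j/∂x_i - ∂f_i/∂x_j) dx_i ∧ dx_j.
  coefficient of dx ∧ dy: ∂f_2/∂x - ∂f_1/∂y = ∂(2*x - 3)/∂x - ∂(2)/∂y = 2
Assembling: d(omega) = (2) dx ∧ dy.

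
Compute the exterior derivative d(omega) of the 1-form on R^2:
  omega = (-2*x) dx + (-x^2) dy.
d(omega) = (-2*x) dx ∧ dy

For a 1-form omega = sum_i f_i dx_i, the exterior derivative is
  d(omega) = sum_{i < j} (∂f_j/∂x_i - ∂f_i/∂x_j) dx_i ∧ dx_j.
  coefficient of dx ∧ dy: ∂f_2/∂x - ∂f_1/∂y = ∂(-x^2)/∂x - ∂(-2*x)/∂y = -2*x
Assembling: d(omega) = (-2*x) dx ∧ dy.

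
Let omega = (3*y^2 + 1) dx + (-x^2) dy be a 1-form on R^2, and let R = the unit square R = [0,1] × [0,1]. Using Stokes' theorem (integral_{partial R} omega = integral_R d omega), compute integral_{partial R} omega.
integral_(partial R) omega = -4

Stokes: integral_partial_R omega = integral_R d omega with d omega = (∂Q/∂x - ∂P/∂y) dx ∧ dy.
  ∂Q/∂x = -2*x
  ∂P/∂y = 6*y
  integrand = ∂Q/∂x - ∂P/∂y = -2*x - 6*y.
Integrating over R: integral_0^1 integral_0^1 (-2*x - 6*y) dx dy = -4.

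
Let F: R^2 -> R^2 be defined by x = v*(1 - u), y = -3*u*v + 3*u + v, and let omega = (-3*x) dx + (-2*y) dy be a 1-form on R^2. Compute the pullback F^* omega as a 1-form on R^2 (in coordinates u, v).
F^* omega = (-21*u*v^2 + 36*u*v - 18*u + 9*v^2 - 6*v) du + (-21*u^2*v + 18*u^2 + 18*u*v - 6*u - 5*v) dv

Using F^*(f dg) = (f ∘ F) d(g ∘ F), substitute each coordinate x_i by F_i(u, v) in f_i, and replace dx_i by d F_i = (∂F_i/∂u) du + (∂F_i/∂v) dv.
  For the x component: f_1(F) = 3*v*(u - 1); d F_1 = (-v) du + (1 - u) dv
  For the y component: f_2(F) = 6*u*v - 6*u - 2*v; d F_2 = (3 - 3*v) du + (1 - 3*u) dv
Combining and collecting du, dv coefficients:
  coeff of du: -21*u*v^2 + 36*u*v - 18*u + 9*v^2 - 6*v
  coeff of dv: -21*u^2*v + 18*u^2 + 18*u*v - 6*u - 5*v
F^* omega = (-21*u*v^2 + 36*u*v - 18*u + 9*v^2 - 6*v) du + (-21*u^2*v + 18*u^2 + 18*u*v - 6*u - 5*v) dv.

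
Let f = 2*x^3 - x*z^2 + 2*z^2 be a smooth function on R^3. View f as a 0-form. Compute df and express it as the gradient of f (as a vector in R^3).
df = (6*x^2 - z^2) dx + (0) dy + (2*z*(2 - x)) dz; grad f = (6*x^2 - z^2, 0, 2*z*(2 - x))

For a 0-form f, d f = (∂f/∂x) dx + (∂f/∂y) dy + (∂f/∂z) dz. The components of the vector representation are exactly the entries of grad f in Cartesian coordinates:
  ∂f/∂x = 6*x^2 - z^2
  ∂f/∂y = 0
  ∂f/∂z = 2*z*(2 - x).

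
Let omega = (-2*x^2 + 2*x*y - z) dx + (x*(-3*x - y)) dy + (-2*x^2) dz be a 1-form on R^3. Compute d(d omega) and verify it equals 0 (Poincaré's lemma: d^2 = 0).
d(d omega) = 0

Step 1: d omega = sum_{i<j} (∂f_j/∂x_i - ∂f_i/∂x_j) dx_i ∧ dx_j:
  coeff of dx ∧ dy: -8*x - y
  coeff of dx ∧ dz: 1 - 4*x
  coeff of dy ∧ dz: 0
Step 2: Apply d again to each 2-form coefficient. The only possible 3-form in R^3 is dx ∧ dy ∧ dz, with coefficient
  ∂(coeff of dy∧dz)/∂x - ∂(coeff of dx∧dz)/∂y + ∂(coeff of dx∧dy)/∂z
  = ∂/∂x (0) - ∂/∂y (1 - 4*x) + ∂/∂z (-8*x - y).
Each of these terms simplifies to sums of mixed partials that cancel in pairs. The result is 0 (by equality of mixed partials for smooth functions — Schwarz / Clairaut).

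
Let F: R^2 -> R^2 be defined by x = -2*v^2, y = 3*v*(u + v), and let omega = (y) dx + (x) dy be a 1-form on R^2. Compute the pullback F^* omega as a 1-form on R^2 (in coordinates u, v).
F^* omega = (-6*v^3) du + (v^2*(-18*u - 24*v)) dv

Using F^*(f dg) = (f ∘ F) d(g ∘ F), substitute each coordinate x_i by F_i(u, v) in f_i, and replace dx_i by d F_i = (∂F_i/∂u) du + (∂F_i/∂v) dv.
  For the x component: f_1(F) = 3*v*(u + v); d F_1 = (0) du + (-4*v) dv
  For the y component: f_2(F) = -2*v^2; d F_2 = (3*v) du + (3*u + 6*v) dv
Combining and collecting du, dv coefficients:
  coeff of du: -6*v^3
  coeff of dv: v^2*(-18*u - 24*v)
F^* omega = (-6*v^3) du + (v^2*(-18*u - 24*v)) dv.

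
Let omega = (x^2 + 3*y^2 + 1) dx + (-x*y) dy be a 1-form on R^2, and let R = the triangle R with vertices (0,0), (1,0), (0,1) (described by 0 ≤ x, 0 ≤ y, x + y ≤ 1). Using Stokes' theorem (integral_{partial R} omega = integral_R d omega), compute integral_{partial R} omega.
integral_(partial R) omega = -7/6

Stokes: integral_partial_R omega = integral_R d omega with d omega = (∂Q/∂x - ∂P/∂y) dx ∧ dy.
  ∂Q/∂x = -y
  ∂P/∂y = 6*y
  integrand = ∂Q/∂x - ∂P/∂y = -7*y.
Integrating over R: integral_0^1 integral_0^{1-x} (-7*y) dy dx = -7/6.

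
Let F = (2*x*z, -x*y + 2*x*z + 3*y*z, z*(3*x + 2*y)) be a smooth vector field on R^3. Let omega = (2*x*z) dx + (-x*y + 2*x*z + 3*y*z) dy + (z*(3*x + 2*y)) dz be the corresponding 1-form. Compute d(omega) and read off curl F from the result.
d(omega) = (-2*x - 3*y + 2*z) dy ∧ dz + (2*x - 3*z) dz ∧ dx + (-y + 2*z) dx ∧ dy; curl F = (-2*x - 3*y + 2*z, 2*x - 3*z, -y + 2*z)

d omega = sum_{i<j} (∂f_j/∂x_i - ∂f_i/∂x_j) dx_i ∧ dx_j. Under the identification (dy ∧ dz, dz ∧ dx, dx ∧ dy) ↔ (e_x, e_y, e_z), the coefficients are exactly the components of curl F. Compute:
  ∂R/∂y - ∂Q/∂z = (2*z) - (2*x + 3*y) = -2*x - 3*y + 2*z
  ∂P/∂z - ∂R/∂x = (2*x) - (3*z) = 2*x - 3*z
  ∂Q/∂x - ∂P/∂y = (-y + 2*z) - (0) = -y + 2*z.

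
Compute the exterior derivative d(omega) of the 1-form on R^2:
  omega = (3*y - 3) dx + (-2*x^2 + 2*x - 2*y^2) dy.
d(omega) = (-4*x - 1) dx ∧ dy

For a 1-form omega = sum_i f_i dx_i, the exterior derivative is
  d(omega) = sum_{i < j} (∂f_j/∂x_i - ∂f_i/∂x_j) dx_i ∧ dx_j.
  coefficient of dx ∧ dy: ∂f_2/∂x - ∂f_1/∂y = ∂(-2*x^2 + 2*x - 2*y^2)/∂x - ∂(3*y - 3)/∂y = -4*x - 1
Assembling: d(omega) = (-4*x - 1) dx ∧ dy.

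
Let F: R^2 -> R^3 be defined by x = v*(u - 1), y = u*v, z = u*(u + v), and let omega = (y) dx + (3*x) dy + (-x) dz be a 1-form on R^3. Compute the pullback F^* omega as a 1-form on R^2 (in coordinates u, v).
F^* omega = (v*(-2*u^2 + 3*u*v + 2*u - 2*v)) du + (3*u*v*(u - 1)) dv

Using F^*(f dg) = (f ∘ F) d(g ∘ F), substitute each coordinate x_i by F_i(u, v) in f_i, and replace dx_i by d F_i = (∂F_i/∂u) du + (∂F_i/∂v) dv.
  For the x component: f_1(F) = u*v; d F_1 = (v) du + (u - 1) dv
  For the y component: f_2(F) = 3*v*(u - 1); d F_2 = (v) du + (u) dv
  For the z component: f_3(F) = v*(1 - u); d F_3 = (2*u + v) du + (u) dv
Combining and collecting du, dv coefficients:
  coeff of du: v*(-2*u^2 + 3*u*v + 2*u - 2*v)
  coeff of dv: 3*u*v*(u - 1)
F^* omega = (v*(-2*u^2 + 3*u*v + 2*u - 2*v)) du + (3*u*v*(u - 1)) dv.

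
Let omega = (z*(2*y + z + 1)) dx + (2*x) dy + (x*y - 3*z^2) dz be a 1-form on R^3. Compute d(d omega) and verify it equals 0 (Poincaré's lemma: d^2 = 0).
d(d omega) = 0

Step 1: d omega = sum_{i<j} (∂f_j/∂x_i - ∂f_i/∂x_j) dx_i ∧ dx_j:
  coeff of dx ∧ dy: 2 - 2*z
  coeff of dx ∧ dz: -y - 2*z - 1
  coeff of dy ∧ dz: x
Step 2: Apply d again to each 2-form coefficient. The only possible 3-form in R^3 is dx ∧ dy ∧ dz, with coefficient
  ∂(coeff of dy∧dz)/∂x - ∂(coeff of dx∧dz)/∂y + ∂(coeff of dx∧dy)/∂z
  = ∂/∂x (x) - ∂/∂y (-y - 2*z - 1) + ∂/∂z (2 - 2*z).
Each of these terms simplifies to sums of mixed partials that cancel in pairs. The result is 0 (by equality of mixed partials for smooth functions — Schwarz / Clairaut).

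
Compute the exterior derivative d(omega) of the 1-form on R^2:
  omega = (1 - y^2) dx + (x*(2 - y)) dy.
d(omega) = (y + 2) dx ∧ dy

For a 1-form omega = sum_i f_i dx_i, the exterior derivative is
  d(omega) = sum_{i < j} (∂f_j/∂x_i - ∂f_i/∂x_j) dx_i ∧ dx_j.
  coefficient of dx ∧ dy: ∂f_2/∂x - ∂f_1/∂y = ∂(x*(2 - y))/∂x - ∂(1 - y^2)/∂y = y + 2
Assembling: d(omega) = (y + 2) dx ∧ dy.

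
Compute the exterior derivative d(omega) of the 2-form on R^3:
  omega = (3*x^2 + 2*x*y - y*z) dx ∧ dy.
d(omega) = (-y) dx ∧ dy ∧ dz

For a 2-form omega = sum_{i<j} g_{ij} dx_i ∧ dx_j, the exterior derivative is
  d(omega) = sum_{i<j} d(g_{ij}) ∧ dx_i ∧ dx_j = sum_{i<j, k} (∂g_{ij}/∂x_k) dx_k ∧ dx_i ∧ dx_j.
Expand each term, using dx_k ∧ dx_i ∧ dx_j = sgn(permutation) dx_{(a)} ∧ dx_{(b)} ∧ dx_{(c)} with (a < b < c) sorted:
  d(3*x^2 + 2*x*y - y*z) includes (∂/∂z)(3*x^2 + 2*x*y - y*z) dz = (-y) dz, which multiplied by dx ∧ dy gives (-y) dx ∧ dy ∧ dz
Collecting like 3-forms: d(omega) = (-y) dx ∧ dy ∧ dz.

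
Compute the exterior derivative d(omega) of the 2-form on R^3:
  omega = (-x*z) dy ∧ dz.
d(omega) = (-z) dx ∧ dy ∧ dz

For a 2-form omega = sum_{i<j} g_{ij} dx_i ∧ dx_j, the exterior derivative is
  d(omega) = sum_{i<j} d(g_{ij}) ∧ dx_i ∧ dx_j = sum_{i<j, k} (∂g_{ij}/∂x_k) dx_k ∧ dx_i ∧ dx_j.
Expand each term, using dx_k ∧ dx_i ∧ dx_j = sgn(permutation) dx_{(a)} ∧ dx_{(b)} ∧ dx_{(c)} with (a < b < c) sorted:
  d(-x*z) includes (∂/∂x)(-x*z) dx = (-z) dx, which multiplied by dy ∧ dz gives (-z) dx ∧ dy ∧ dz
Collecting like 3-forms: d(omega) = (-z) dx ∧ dy ∧ dz.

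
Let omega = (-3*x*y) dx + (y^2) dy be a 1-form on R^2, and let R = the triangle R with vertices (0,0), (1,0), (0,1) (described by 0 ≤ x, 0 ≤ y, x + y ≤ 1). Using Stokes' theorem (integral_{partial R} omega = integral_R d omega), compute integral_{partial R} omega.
integral_(partial R) omega = 1/2

Stokes: integral_partial_R omega = integral_R d omega with d omega = (∂Q/∂x - ∂P/∂y) dx ∧ dy.
  ∂Q/∂x = 0
  ∂P/∂y = -3*x
  integrand = ∂Q/∂x - ∂P/∂y = 3*x.
Integrating over R: integral_0^1 integral_0^{1-x} (3*x) dy dx = 1/2.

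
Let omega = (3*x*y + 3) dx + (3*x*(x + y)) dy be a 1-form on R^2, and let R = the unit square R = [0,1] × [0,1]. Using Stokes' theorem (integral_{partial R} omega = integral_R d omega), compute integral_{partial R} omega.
integral_(partial R) omega = 3

Stokes: integral_partial_R omega = integral_R d omega with d omega = (∂Q/∂x - ∂P/∂y) dx ∧ dy.
  ∂Q/∂x = 6*x + 3*y
  ∂P/∂y = 3*x
  integrand = ∂Q/∂x - ∂P/∂y = 3*x + 3*y.
Integrating over R: integral_0^1 integral_0^1 (3*x + 3*y) dx dy = 3.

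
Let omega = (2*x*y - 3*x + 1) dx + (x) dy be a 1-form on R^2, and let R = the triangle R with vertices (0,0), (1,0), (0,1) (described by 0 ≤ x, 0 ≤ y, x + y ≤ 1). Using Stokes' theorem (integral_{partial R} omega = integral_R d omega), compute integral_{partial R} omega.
integral_(partial R) omega = 1/6

Stokes: integral_partial_R omega = integral_R d omega with d omega = (∂Q/∂x - ∂P/∂y) dx ∧ dy.
  ∂Q/∂x = 1
  ∂P/∂y = 2*x
  integrand = ∂Q/∂x - ∂P/∂y = 1 - 2*x.
Integrating over R: integral_0^1 integral_0^{1-x} (1 - 2*x) dy dx = 1/6.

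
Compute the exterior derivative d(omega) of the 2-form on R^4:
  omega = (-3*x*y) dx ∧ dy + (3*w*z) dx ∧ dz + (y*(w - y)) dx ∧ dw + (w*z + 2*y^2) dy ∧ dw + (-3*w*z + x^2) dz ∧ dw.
d(omega) = (2*x + 3*z) dx ∧ dz ∧ dw + (-w + 2*y) dx ∧ dy ∧ dw + (-w) dy ∧ dz ∧ dw

For a 2-form omega = sum_{i<j} g_{ij} dx_i ∧ dx_j, the exterior derivative is
  d(omega) = sum_{i<j} d(g_{ij}) ∧ dx_i ∧ dx_j = sum_{i<j, k} (∂g_{ij}/∂x_k) dx_k ∧ dx_i ∧ dx_j.
Expand each term, using dx_k ∧ dx_i ∧ dx_j = sgn(permutation) dx_{(a)} ∧ dx_{(b)} ∧ dx_{(c)} with (a < b < c) sorted:
  d(3*w*z) includes (∂/∂w)(3*w*z) dw = (3*z) dw, which multiplied by dx ∧ dz gives (3*z) dx ∧ dz ∧ dw
  d(y*(w - y)) includes (∂/∂y)(y*(w - y)) dy = (w - 2*y) dy, which multiplied by dx ∧ dw gives (-w + 2*y) dx ∧ dy ∧ dw
  d(w*z + 2*y^2) includes (∂/∂z)(w*z + 2*y^2) dz = (w) dz, which multiplied by dy ∧ dw gives (-w) dy ∧ dz ∧ dw
  d(-3*w*z + x^2) includes (∂/∂x)(-3*w*z + x^2) dx = (2*x) dx, which multiplied by dz ∧ dw gives (2*x) dx ∧ dz ∧ dw
Collecting like 3-forms: d(omega) = (2*x + 3*z) dx ∧ dz ∧ dw + (-w + 2*y) dx ∧ dy ∧ dw + (-w) dy ∧ dz ∧ dw.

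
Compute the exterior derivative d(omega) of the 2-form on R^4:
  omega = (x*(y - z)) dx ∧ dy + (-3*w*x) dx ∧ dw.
d(omega) = (-x) dx ∧ dy ∧ dz

For a 2-form omega = sum_{i<j} g_{ij} dx_i ∧ dx_j, the exterior derivative is
  d(omega) = sum_{i<j} d(g_{ij}) ∧ dx_i ∧ dx_j = sum_{i<j, k} (∂g_{ij}/∂x_k) dx_k ∧ dx_i ∧ dx_j.
Expand each term, using dx_k ∧ dx_i ∧ dx_j = sgn(permutation) dx_{(a)} ∧ dx_{(b)} ∧ dx_{(c)} with (a < b < c) sorted:
  d(x*(y - z)) includes (∂/∂z)(x*(y - z)) dz = (-x) dz, which multiplied by dx ∧ dy gives (-x) dx ∧ dy ∧ dz
Collecting like 3-forms: d(omega) = (-x) dx ∧ dy ∧ dz.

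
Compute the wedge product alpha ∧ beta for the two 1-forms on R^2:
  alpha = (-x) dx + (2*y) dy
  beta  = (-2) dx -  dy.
alpha ∧ beta = (x + 4*y) dx ∧ dy

Distribute the wedge, using dx_i ∧ dx_j = -dx_j ∧ dx_i and dx_i ∧ dx_i = 0. For each pair (i, j) with i < j, the coefficient of dx_i ∧ dx_j in alpha ∧ beta is (alpha_i * beta_j - alpha_j * beta_i). Collecting: alpha ∧ beta = (x + 4*y) dx ∧ dy.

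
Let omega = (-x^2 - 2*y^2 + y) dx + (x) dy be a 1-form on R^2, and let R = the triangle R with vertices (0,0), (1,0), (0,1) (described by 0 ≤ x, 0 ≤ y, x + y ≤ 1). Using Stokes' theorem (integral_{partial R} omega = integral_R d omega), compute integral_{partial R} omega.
integral_(partial R) omega = 2/3

Stokes: integral_partial_R omega = integral_R d omega with d omega = (∂Q/∂x - ∂P/∂y) dx ∧ dy.
  ∂Q/∂x = 1
  ∂P/∂y = 1 - 4*y
  integrand = ∂Q/∂x - ∂P/∂y = 4*y.
Integrating over R: integral_0^1 integral_0^{1-x} (4*y) dy dx = 2/3.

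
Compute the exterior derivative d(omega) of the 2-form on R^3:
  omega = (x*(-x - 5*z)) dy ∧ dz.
d(omega) = (-2*x - 5*z) dx ∧ dy ∧ dz

For a 2-form omega = sum_{i<j} g_{ij} dx_i ∧ dx_j, the exterior derivative is
  d(omega) = sum_{i<j} d(g_{ij}) ∧ dx_i ∧ dx_j = sum_{i<j, k} (∂g_{ij}/∂x_k) dx_k ∧ dx_i ∧ dx_j.
Expand each term, using dx_k ∧ dx_i ∧ dx_j = sgn(permutation) dx_{(a)} ∧ dx_{(b)} ∧ dx_{(c)} with (a < b < c) sorted:
  d(x*(-x - 5*z)) includes (∂/∂x)(x*(-x - 5*z)) dx = (-2*x - 5*z) dx, which multiplied by dy ∧ dz gives (-2*x - 5*z) dx ∧ dy ∧ dz
Collecting like 3-forms: d(omega) = (-2*x - 5*z) dx ∧ dy ∧ dz.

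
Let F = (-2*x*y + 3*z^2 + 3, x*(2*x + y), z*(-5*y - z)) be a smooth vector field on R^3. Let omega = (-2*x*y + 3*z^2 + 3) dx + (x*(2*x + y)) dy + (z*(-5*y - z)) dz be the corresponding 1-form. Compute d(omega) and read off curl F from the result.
d(omega) = (-5*z) dy ∧ dz + (6*z) dz ∧ dx + (6*x + y) dx ∧ dy; curl F = (-5*z, 6*z, 6*x + y)

d omega = sum_{i<j} (∂f_j/∂x_i - ∂f_i/∂x_j) dx_i ∧ dx_j. Under the identification (dy ∧ dz, dz ∧ dx, dx ∧ dy) ↔ (e_x, e_y, e_z), the coefficients are exactly the components of curl F. Compute:
  ∂R/∂y - ∂Q/∂z = (-5*z) - (0) = -5*z
  ∂P/∂z - ∂R/∂x = (6*z) - (0) = 6*z
  ∂Q/∂x - ∂P/∂y = (4*x + y) - (-2*x) = 6*x + y.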